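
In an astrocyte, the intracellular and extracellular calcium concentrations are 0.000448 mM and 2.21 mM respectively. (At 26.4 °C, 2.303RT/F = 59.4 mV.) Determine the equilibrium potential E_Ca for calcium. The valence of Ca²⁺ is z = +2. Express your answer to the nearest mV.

E = (59.4/z) · log₁₀([Ca²⁺]_out/[Ca²⁺]_in) with z = +2.
= (59.4/2) · log₁₀(2.21/0.000448) = 29.70 · log₁₀(4933)
= 29.70 · (3.6931) = 109.69 mV

110 mV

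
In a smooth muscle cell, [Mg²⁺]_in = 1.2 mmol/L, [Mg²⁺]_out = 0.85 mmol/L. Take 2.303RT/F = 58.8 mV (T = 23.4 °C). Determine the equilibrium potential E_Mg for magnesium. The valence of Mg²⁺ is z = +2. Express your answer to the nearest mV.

-4 mV

E = (58.8/z) · log₁₀([Mg²⁺]_out/[Mg²⁺]_in) with z = +2.
= (58.8/2) · log₁₀(0.85/1.2) = 29.40 · log₁₀(0.7083)
= 29.40 · (-0.1498) = -4.40 mV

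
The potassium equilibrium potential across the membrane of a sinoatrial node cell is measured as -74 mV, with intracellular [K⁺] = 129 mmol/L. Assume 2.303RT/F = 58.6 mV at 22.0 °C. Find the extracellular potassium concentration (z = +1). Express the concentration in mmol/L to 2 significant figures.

Nernst: E = (58.6/1) · log₁₀([out]/[in]), so log₁₀([out]/[in]) = -74.0 × 1 / 58.6 = -1.2628.
[out]/[in] = 10^(-1.2628) = 0.0546.
[out] = 0.0546 × 129 = 7.044 mmol/L.

7.0 mmol/L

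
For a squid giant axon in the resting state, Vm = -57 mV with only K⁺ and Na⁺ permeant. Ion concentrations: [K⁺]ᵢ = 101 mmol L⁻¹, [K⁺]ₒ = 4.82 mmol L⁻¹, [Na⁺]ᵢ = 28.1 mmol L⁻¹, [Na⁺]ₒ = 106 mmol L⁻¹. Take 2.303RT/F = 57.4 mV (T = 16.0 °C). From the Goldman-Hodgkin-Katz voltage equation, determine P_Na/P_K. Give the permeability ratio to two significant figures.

0.053

Let α = P_Na/P_K. GHK: Vm = 57.4·log₁₀[(Kₒ + α·Naₒ)/(Kᵢ + α·Naᵢ)].
10^(Vm/57.4) = 10^(-57.0/57.4) = 0.10162
So 0.10162·(Kᵢ + α·Naᵢ) = Kₒ + α·Naₒ → α = (0.10162·101.0 − 4.82) / (106.0 − 0.10162·28.1)
α = (10.26 − 4.82) / (106.0 − 2.855) = 5.443/103.1 = 0.05277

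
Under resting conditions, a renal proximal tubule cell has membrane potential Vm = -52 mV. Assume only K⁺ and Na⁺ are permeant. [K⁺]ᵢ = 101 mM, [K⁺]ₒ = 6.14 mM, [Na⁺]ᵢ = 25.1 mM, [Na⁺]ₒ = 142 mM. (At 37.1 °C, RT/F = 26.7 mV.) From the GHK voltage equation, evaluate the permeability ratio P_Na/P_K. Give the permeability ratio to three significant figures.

0.0597

Let α = P_Na/P_K. GHK: Vm = 26.7·ln[(Kₒ + α·Naₒ)/(Kᵢ + α·Naᵢ)].
e^(Vm/26.7) = e^(-52.0/26.7) = 0.14262
So 0.14262·(Kᵢ + α·Naᵢ) = Kₒ + α·Naₒ → α = (0.14262·101.0 − 6.14) / (142.0 − 0.14262·25.1)
α = (14.4 − 6.14) / (142.0 − 3.58) = 8.265/138.4 = 0.05971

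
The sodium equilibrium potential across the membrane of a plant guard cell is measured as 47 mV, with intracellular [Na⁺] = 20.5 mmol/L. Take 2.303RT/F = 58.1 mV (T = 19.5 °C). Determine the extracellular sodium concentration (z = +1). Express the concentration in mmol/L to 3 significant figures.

132 mmol/L

Nernst: E = (58.1/1) · log₁₀([out]/[in]), so log₁₀([out]/[in]) = 47.0 × 1 / 58.1 = 0.8090.
[out]/[in] = 10^(0.8090) = 6.441.
[out] = 6.441 × 20.5 = 132 mmol/L.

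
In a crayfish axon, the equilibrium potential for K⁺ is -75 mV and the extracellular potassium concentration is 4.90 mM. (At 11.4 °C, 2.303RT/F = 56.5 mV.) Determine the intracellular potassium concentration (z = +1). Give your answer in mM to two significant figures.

Nernst: E = (56.5/1) · log₁₀([out]/[in]), so log₁₀([out]/[in]) = -75.0 × 1 / 56.5 = -1.3274.
[out]/[in] = 10^(-1.3274) = 0.04705.
[in] = 4.90 / 0.04705 = 104.1 mM.

100 mM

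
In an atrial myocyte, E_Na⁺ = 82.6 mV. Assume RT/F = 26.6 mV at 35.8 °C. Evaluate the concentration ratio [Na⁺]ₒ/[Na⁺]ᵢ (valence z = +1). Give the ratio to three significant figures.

22.3

ln([out]/[in]) = E·z/(26.6) = 82.6 × 1 / 26.6 = 3.1053
[out]/[in] = e^(3.1053) = 22.32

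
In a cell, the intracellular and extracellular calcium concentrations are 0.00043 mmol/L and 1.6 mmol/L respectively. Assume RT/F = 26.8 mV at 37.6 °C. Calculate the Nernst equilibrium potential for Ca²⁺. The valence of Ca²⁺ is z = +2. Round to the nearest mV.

110 mV

E = (26.8/z) · ln([Ca²⁺]_out/[Ca²⁺]_in) with z = +2.
= (26.8/2) · ln(1.6/0.00043) = 13.40 · ln(3721)
= 13.40 · (8.2217) = 110.17 mV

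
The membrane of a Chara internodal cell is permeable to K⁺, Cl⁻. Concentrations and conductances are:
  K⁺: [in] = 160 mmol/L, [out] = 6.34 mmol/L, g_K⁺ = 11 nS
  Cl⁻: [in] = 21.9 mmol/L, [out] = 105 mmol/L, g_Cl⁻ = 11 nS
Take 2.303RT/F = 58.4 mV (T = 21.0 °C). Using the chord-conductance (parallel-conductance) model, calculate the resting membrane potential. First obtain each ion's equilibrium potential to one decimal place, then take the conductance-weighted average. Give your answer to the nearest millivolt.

E_K⁺ = (58.4/1)·log₁₀(6.34/160) = -81.9 mV
E_Cl⁻ = (58.4/-1)·log₁₀(105/21.9) = -39.8 mV
Vm = (Σ gᵢEᵢ)/(Σ gᵢ) = (11·-81.9 + 11·-39.8) / (11 + 11)
= -1338.70 / 22 = -60.85 mV

-61 mV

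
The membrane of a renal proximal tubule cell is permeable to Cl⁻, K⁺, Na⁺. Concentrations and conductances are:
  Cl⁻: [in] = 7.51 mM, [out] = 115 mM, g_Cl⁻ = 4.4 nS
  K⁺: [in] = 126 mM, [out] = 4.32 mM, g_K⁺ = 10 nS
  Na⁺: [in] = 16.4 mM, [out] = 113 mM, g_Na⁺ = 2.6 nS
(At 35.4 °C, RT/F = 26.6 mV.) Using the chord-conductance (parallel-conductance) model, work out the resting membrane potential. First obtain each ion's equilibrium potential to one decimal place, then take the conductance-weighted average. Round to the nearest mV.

-64 mV

E_Cl⁻ = (26.6/-1)·ln(115/7.51) = -72.6 mV
E_K⁺ = (26.6/1)·ln(4.32/126) = -89.7 mV
E_Na⁺ = (26.6/1)·ln(113/16.4) = 51.3 mV
Vm = (Σ gᵢEᵢ)/(Σ gᵢ) = (4.4·-72.6 + 10·-89.7 + 2.6·51.3) / (4.4 + 10 + 2.6)
= -1083.06 / 17 = -63.71 mV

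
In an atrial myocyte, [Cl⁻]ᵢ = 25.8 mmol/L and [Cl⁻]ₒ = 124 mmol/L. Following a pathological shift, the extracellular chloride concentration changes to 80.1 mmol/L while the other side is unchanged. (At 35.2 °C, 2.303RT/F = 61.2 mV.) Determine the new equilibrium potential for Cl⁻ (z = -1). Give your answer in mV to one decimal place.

After the shift: [Cl⁻]_out = 80.1, [Cl⁻]_in = 25.8 mmol/L.
E_new = (61.2/-1)·log₁₀(80.1/25.8) = -61.20 · (0.4920) = -30.11 mV

-30.1 mV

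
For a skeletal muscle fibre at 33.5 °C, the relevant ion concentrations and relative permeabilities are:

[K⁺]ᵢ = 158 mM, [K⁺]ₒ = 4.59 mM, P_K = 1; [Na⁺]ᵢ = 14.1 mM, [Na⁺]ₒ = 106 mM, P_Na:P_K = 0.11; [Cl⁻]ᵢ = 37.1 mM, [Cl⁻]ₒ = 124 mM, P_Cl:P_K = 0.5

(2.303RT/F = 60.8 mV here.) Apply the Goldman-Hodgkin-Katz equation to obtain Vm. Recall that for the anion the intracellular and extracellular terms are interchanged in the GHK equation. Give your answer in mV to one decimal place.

Vm = 60.8 · log₁₀[(Σ P·[cation]ₒ + Σ P·[anion]ᵢ) / (Σ P·[cation]ᵢ + Σ P·[anion]ₒ)]
Numerator = 1×4.59 + 0.11×106 + 0.5×37.1 = 34.8
Denominator = 1×158 + 0.11×14.1 + 0.5×124 = 221.6
Vm = 60.8 · log₁₀(0.15707) = 60.8 × (-0.8039) = -48.88 mV

-48.9 mV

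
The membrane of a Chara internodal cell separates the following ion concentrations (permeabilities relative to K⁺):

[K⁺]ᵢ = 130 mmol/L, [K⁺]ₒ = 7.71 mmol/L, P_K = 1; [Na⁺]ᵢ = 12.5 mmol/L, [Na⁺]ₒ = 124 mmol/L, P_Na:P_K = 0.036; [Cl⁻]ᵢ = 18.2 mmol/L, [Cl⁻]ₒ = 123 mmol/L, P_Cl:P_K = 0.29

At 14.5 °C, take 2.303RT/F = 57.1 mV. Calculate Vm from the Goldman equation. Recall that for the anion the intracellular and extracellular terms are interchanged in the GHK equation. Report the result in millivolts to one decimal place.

Vm = 57.1 · log₁₀[(Σ P·[cation]ₒ + Σ P·[anion]ᵢ) / (Σ P·[cation]ᵢ + Σ P·[anion]ₒ)]
Numerator = 1×7.71 + 0.036×124 + 0.29×18.2 = 17.45
Denominator = 1×130 + 0.036×12.5 + 0.29×123 = 166.1
Vm = 57.1 · log₁₀(0.10506) = 57.1 × (-0.9786) = -55.88 mV

-55.9 mV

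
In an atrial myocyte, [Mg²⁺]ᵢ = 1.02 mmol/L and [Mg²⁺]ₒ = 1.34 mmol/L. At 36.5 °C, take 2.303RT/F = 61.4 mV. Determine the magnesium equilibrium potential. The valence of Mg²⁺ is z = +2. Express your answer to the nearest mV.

E = (61.4/z) · log₁₀([Mg²⁺]_out/[Mg²⁺]_in) with z = +2.
= (61.4/2) · log₁₀(1.34/1.02) = 30.70 · log₁₀(1.314)
= 30.70 · (0.1185) = 3.64 mV

4 mV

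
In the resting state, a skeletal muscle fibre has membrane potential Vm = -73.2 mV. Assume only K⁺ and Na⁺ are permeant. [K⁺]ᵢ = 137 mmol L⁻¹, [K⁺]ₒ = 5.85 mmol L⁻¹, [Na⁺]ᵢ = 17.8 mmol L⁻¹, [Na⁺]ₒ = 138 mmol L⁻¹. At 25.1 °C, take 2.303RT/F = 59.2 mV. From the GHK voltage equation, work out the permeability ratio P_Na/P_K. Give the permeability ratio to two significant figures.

Let α = P_Na/P_K. GHK: Vm = 59.2·log₁₀[(Kₒ + α·Naₒ)/(Kᵢ + α·Naᵢ)].
10^(Vm/59.2) = 10^(-73.2/59.2) = 0.058011
So 0.058011·(Kᵢ + α·Naᵢ) = Kₒ + α·Naₒ → α = (0.058011·137.0 − 5.85) / (138.0 − 0.058011·17.8)
α = (7.948 − 5.85) / (138.0 − 1.033) = 2.098/137 = 0.01531

0.015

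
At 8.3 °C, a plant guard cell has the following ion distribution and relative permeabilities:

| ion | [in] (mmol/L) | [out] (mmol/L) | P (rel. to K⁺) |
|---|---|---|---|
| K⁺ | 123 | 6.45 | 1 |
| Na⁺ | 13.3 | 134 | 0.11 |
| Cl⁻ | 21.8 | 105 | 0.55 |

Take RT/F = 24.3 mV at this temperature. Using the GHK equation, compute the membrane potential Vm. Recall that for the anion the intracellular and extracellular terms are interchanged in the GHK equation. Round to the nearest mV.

-41 mV

Vm = 24.3 · ln[(Σ P·[cation]ₒ + Σ P·[anion]ᵢ) / (Σ P·[cation]ᵢ + Σ P·[anion]ₒ)]
Numerator = 1×6.45 + 0.11×134 + 0.55×21.8 = 33.18
Denominator = 1×123 + 0.11×13.3 + 0.55×105 = 182.2
Vm = 24.3 · ln(0.18209) = 24.3 × (-1.7032) = -41.39 mV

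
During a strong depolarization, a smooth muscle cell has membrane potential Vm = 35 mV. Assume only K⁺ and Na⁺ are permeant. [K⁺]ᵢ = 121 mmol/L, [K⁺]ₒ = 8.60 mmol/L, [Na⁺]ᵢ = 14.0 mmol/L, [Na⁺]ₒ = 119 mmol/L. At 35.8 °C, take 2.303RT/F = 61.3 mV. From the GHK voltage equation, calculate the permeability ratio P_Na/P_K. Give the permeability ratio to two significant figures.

6.6

Let α = P_Na/P_K. GHK: Vm = 61.3·log₁₀[(Kₒ + α·Naₒ)/(Kᵢ + α·Naᵢ)].
10^(Vm/61.3) = 10^(35.0/61.3) = 3.7236
So 3.7236·(Kᵢ + α·Naᵢ) = Kₒ + α·Naₒ → α = (3.7236·121.0 − 8.6) / (119.0 − 3.7236·14.0)
α = (450.6 − 8.6) / (119.0 − 52.13) = 442/66.87 = 6.609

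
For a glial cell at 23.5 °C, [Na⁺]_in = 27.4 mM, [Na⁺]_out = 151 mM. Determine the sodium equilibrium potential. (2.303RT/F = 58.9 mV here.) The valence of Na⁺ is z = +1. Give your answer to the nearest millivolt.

44 mV

E = (58.9/z) · log₁₀([Na⁺]_out/[Na⁺]_in) with z = +1.
= (58.9/1) · log₁₀(151/27.4) = 58.90 · log₁₀(5.511)
= 58.90 · (0.7412) = 43.66 mV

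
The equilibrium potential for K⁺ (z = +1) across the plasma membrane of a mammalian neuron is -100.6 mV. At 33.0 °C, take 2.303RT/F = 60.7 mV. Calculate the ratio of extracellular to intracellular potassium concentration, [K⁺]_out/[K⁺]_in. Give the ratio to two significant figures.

0.022

log₁₀([out]/[in]) = E·z/(60.7) = -100.6 × 1 / 60.7 = -1.6573
[out]/[in] = 10^(-1.6573) = 0.02201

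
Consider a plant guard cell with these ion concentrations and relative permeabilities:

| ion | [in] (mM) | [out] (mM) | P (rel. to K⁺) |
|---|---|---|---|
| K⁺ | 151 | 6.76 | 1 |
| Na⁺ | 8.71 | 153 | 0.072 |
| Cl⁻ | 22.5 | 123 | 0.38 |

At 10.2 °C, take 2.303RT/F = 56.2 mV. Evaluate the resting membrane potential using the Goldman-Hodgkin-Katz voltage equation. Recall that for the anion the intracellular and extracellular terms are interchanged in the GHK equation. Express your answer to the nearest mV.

-49 mV

Vm = 56.2 · log₁₀[(Σ P·[cation]ₒ + Σ P·[anion]ᵢ) / (Σ P·[cation]ᵢ + Σ P·[anion]ₒ)]
Numerator = 1×6.76 + 0.072×153 + 0.38×22.5 = 26.33
Denominator = 1×151 + 0.072×8.71 + 0.38×123 = 198.4
Vm = 56.2 · log₁₀(0.13271) = 56.2 × (-0.8771) = -49.29 mV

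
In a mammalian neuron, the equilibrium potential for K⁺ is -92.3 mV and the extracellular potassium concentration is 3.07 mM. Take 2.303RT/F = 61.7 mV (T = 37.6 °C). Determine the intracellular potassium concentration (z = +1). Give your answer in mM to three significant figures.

96.2 mM

Nernst: E = (61.7/1) · log₁₀([out]/[in]), so log₁₀([out]/[in]) = -92.3 × 1 / 61.7 = -1.4959.
[out]/[in] = 10^(-1.4959) = 0.03192.
[in] = 3.07 / 0.03192 = 96.18 mM.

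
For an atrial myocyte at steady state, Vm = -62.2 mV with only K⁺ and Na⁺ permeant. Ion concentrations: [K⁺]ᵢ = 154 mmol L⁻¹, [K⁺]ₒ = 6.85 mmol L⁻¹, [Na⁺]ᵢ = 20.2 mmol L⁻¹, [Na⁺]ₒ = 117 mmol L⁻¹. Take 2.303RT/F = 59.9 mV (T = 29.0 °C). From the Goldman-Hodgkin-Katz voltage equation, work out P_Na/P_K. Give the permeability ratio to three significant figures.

0.0629

Let α = P_Na/P_K. GHK: Vm = 59.9·log₁₀[(Kₒ + α·Naₒ)/(Kᵢ + α·Naᵢ)].
10^(Vm/59.9) = 10^(-62.2/59.9) = 0.091538
So 0.091538·(Kᵢ + α·Naᵢ) = Kₒ + α·Naₒ → α = (0.091538·154.0 − 6.85) / (117.0 − 0.091538·20.2)
α = (14.1 − 6.85) / (117.0 − 1.849) = 7.247/115.2 = 0.06293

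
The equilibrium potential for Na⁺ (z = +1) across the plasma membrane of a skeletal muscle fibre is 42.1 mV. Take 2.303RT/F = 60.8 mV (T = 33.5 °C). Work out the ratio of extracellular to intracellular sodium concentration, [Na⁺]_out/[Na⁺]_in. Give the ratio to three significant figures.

4.93

log₁₀([out]/[in]) = E·z/(60.8) = 42.1 × 1 / 60.8 = 0.6924
[out]/[in] = 10^(0.6924) = 4.925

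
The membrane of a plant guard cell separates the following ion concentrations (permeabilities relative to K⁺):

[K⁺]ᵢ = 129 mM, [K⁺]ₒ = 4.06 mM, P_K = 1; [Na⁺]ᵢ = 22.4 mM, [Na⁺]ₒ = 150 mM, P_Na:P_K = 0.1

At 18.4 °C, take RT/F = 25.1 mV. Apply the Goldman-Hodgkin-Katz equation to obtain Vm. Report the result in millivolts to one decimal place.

Vm = 25.1 · ln[(Σ P·[cation]ₒ + Σ P·[anion]ᵢ) / (Σ P·[cation]ᵢ + Σ P·[anion]ₒ)]
Numerator = 1×4.06 + 0.1×150 = 19.06
Denominator = 1×129 + 0.1×22.4 = 131.2
Vm = 25.1 · ln(0.14523) = 25.1 × (-1.9294) = -48.43 mV

-48.4 mV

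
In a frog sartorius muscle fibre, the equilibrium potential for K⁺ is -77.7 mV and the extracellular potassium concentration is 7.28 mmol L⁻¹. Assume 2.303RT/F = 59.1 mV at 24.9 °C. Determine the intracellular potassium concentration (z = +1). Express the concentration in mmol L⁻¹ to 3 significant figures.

Nernst: E = (59.1/1) · log₁₀([out]/[in]), so log₁₀([out]/[in]) = -77.7 × 1 / 59.1 = -1.3147.
[out]/[in] = 10^(-1.3147) = 0.04845.
[in] = 7.28 / 0.04845 = 150.3 mmol L⁻¹.

150 mmol L⁻¹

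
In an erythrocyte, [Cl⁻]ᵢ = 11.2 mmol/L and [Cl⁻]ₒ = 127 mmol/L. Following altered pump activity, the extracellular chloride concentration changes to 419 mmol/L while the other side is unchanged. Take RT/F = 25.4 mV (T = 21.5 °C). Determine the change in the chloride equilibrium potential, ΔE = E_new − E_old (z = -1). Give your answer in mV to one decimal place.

E_old = (25.4/-1)·ln(127/11.2) = -61.68 mV
E_new = (25.4/-1)·ln(419/11.2) = -92.00 mV
ΔE = -92.00 − (-61.68) = -30.32 mV

-30.3 mV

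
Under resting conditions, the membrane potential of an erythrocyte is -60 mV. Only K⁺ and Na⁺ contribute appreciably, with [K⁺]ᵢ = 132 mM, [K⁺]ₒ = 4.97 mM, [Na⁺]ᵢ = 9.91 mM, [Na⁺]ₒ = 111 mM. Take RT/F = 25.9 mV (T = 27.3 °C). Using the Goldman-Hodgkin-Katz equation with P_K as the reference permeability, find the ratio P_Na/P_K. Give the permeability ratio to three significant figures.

Let α = P_Na/P_K. GHK: Vm = 25.9·ln[(Kₒ + α·Naₒ)/(Kᵢ + α·Naᵢ)].
e^(Vm/25.9) = e^(-60.0/25.9) = 0.098608
So 0.098608·(Kᵢ + α·Naᵢ) = Kₒ + α·Naₒ → α = (0.098608·132.0 − 4.97) / (111.0 − 0.098608·9.91)
α = (13.02 − 4.97) / (111.0 − 0.9772) = 8.046/110 = 0.07313

0.0731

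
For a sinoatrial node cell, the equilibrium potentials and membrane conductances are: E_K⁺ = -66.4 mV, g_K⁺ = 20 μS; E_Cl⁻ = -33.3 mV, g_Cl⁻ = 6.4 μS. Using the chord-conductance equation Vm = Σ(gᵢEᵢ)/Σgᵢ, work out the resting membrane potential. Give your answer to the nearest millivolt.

Σ gᵢEᵢ = 20·(-66.4) + 6.4·(-33.3) = -1541.12
Σ gᵢ = 20 + 6.4 = 26.4
Vm = -1541.12 / 26.4 = -58.38 mV

-58 mV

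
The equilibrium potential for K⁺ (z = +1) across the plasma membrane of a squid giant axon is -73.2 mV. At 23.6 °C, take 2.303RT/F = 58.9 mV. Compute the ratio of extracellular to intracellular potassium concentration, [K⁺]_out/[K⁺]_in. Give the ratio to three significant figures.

log₁₀([out]/[in]) = E·z/(58.9) = -73.2 × 1 / 58.9 = -1.2428
[out]/[in] = 10^(-1.2428) = 0.05718

0.0572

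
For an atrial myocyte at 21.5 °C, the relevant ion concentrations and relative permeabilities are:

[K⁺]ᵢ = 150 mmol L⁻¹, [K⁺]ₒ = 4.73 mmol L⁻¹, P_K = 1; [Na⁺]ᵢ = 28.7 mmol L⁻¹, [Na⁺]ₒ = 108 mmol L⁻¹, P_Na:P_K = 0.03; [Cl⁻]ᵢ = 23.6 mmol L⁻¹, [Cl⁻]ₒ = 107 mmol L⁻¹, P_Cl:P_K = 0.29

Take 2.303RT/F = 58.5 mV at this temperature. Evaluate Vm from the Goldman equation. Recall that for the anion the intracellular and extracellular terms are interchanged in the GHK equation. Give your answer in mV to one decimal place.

Vm = 58.5 · log₁₀[(Σ P·[cation]ₒ + Σ P·[anion]ᵢ) / (Σ P·[cation]ᵢ + Σ P·[anion]ₒ)]
Numerator = 1×4.73 + 0.03×108 + 0.29×23.6 = 14.81
Denominator = 1×150 + 0.03×28.7 + 0.29×107 = 181.9
Vm = 58.5 · log₁₀(0.081444) = 58.5 × (-1.0891) = -63.71 mV

-63.7 mV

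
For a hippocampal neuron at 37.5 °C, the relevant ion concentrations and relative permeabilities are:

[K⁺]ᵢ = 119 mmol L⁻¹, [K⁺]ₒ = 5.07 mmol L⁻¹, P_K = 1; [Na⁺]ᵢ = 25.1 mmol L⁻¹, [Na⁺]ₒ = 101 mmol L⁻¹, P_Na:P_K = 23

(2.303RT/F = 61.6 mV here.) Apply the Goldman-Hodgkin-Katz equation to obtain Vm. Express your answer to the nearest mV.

Vm = 61.6 · log₁₀[(Σ P·[cation]ₒ + Σ P·[anion]ᵢ) / (Σ P·[cation]ᵢ + Σ P·[anion]ₒ)]
Numerator = 1×5.07 + 23×101 = 2328
Denominator = 1×119 + 23×25.1 = 696.3
Vm = 61.6 · log₁₀(3.3435) = 61.6 × (0.5242) = 32.29 mV

32 mV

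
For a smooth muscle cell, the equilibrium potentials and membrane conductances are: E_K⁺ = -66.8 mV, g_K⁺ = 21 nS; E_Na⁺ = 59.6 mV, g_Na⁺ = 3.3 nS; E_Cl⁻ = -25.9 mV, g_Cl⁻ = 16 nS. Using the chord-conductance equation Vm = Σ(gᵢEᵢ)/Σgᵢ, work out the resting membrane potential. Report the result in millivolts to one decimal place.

-40.2 mV

Σ gᵢEᵢ = 21·(-66.8) + 3.3·(59.6) + 16·(-25.9) = -1620.52
Σ gᵢ = 21 + 3.3 + 16 = 40.3
Vm = -1620.52 / 40.3 = -40.21 mV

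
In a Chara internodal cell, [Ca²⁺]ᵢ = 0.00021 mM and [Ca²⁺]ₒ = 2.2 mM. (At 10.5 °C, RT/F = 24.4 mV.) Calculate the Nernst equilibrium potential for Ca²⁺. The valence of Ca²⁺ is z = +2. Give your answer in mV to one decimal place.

112.9 mV

E = (24.4/z) · ln([Ca²⁺]_out/[Ca²⁺]_in) with z = +2.
= (24.4/2) · ln(2.2/0.00021) = 12.20 · ln(1.048e+04)
= 12.20 · (9.2569) = 112.93 mV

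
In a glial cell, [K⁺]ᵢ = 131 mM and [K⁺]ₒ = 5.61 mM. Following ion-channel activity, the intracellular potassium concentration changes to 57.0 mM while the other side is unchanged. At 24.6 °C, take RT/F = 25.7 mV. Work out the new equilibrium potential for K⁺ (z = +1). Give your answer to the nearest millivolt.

-60 mV

After the shift: [K⁺]_out = 5.61, [K⁺]_in = 57.0 mM.
E_new = (25.7/1)·ln(5.61/57.0) = 25.70 · (-2.3185) = -59.59 mV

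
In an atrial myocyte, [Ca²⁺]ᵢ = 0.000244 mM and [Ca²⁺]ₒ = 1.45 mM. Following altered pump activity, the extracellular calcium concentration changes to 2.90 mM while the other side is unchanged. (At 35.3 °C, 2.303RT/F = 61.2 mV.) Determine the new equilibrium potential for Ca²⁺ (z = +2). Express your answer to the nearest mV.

125 mV

After the shift: [Ca²⁺]_out = 2.90, [Ca²⁺]_in = 0.000244 mM.
E_new = (61.2/2)·log₁₀(2.90/0.000244) = 30.60 · (4.0750) = 124.70 mV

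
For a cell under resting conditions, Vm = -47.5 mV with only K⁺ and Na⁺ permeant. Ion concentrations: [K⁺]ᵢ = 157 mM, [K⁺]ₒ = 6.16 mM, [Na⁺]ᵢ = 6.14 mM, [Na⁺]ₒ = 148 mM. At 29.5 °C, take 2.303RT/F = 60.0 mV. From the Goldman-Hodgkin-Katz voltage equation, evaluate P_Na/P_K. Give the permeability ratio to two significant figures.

Let α = P_Na/P_K. GHK: Vm = 60.0·log₁₀[(Kₒ + α·Naₒ)/(Kᵢ + α·Naᵢ)].
10^(Vm/60.0) = 10^(-47.5/60.0) = 0.16156
So 0.16156·(Kᵢ + α·Naᵢ) = Kₒ + α·Naₒ → α = (0.16156·157.0 − 6.16) / (148.0 − 0.16156·6.14)
α = (25.36 − 6.16) / (148.0 − 0.992) = 19.2/147 = 0.1306

0.13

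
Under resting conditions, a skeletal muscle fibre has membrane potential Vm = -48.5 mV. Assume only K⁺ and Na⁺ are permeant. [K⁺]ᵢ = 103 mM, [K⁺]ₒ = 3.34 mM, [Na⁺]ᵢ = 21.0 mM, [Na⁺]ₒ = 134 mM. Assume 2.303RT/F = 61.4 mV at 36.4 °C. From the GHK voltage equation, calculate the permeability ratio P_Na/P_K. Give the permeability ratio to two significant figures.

Let α = P_Na/P_K. GHK: Vm = 61.4·log₁₀[(Kₒ + α·Naₒ)/(Kᵢ + α·Naᵢ)].
10^(Vm/61.4) = 10^(-48.5/61.4) = 0.16222
So 0.16222·(Kᵢ + α·Naᵢ) = Kₒ + α·Naₒ → α = (0.16222·103.0 − 3.34) / (134.0 − 0.16222·21.0)
α = (16.71 − 3.34) / (134.0 − 3.407) = 13.37/130.6 = 0.1024

0.10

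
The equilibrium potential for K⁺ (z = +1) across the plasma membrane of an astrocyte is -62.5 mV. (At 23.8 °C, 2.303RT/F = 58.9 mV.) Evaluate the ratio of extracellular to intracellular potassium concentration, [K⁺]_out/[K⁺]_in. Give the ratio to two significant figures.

0.087

log₁₀([out]/[in]) = E·z/(58.9) = -62.5 × 1 / 58.9 = -1.0611
[out]/[in] = 10^(-1.0611) = 0.08687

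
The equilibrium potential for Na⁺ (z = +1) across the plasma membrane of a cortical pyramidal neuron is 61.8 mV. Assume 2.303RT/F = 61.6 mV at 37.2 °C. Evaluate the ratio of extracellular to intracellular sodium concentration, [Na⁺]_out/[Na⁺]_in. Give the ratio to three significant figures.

log₁₀([out]/[in]) = E·z/(61.6) = 61.8 × 1 / 61.6 = 1.0032
[out]/[in] = 10^(1.0032) = 10.08

10.1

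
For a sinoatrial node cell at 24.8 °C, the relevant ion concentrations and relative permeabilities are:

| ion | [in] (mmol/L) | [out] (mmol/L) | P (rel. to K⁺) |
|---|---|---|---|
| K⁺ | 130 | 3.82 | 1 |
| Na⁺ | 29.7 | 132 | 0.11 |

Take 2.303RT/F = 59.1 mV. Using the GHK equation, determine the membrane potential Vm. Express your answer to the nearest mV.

-51 mV

Vm = 59.1 · log₁₀[(Σ P·[cation]ₒ + Σ P·[anion]ᵢ) / (Σ P·[cation]ᵢ + Σ P·[anion]ₒ)]
Numerator = 1×3.82 + 0.11×132 = 18.34
Denominator = 1×130 + 0.11×29.7 = 133.3
Vm = 59.1 · log₁₀(0.13762) = 59.1 × (-0.8613) = -50.90 mV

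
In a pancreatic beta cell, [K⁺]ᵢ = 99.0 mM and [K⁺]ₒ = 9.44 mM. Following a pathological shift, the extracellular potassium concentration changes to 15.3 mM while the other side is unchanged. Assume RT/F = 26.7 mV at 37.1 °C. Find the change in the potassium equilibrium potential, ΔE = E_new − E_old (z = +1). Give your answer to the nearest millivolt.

13 mV

E_old = (26.7/1)·ln(9.44/99.0) = -62.75 mV
E_new = (26.7/1)·ln(15.3/99.0) = -49.86 mV
ΔE = -49.86 − (-62.75) = 12.89 mV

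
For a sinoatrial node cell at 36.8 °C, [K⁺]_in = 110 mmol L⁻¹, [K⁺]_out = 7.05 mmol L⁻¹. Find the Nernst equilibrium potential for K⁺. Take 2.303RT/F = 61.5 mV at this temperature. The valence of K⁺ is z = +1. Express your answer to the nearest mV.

E = (61.5/z) · log₁₀([K⁺]_out/[K⁺]_in) with z = +1.
= (61.5/1) · log₁₀(7.05/110) = 61.50 · log₁₀(0.06409)
= 61.50 · (-1.1932) = -73.38 mV

-73 mV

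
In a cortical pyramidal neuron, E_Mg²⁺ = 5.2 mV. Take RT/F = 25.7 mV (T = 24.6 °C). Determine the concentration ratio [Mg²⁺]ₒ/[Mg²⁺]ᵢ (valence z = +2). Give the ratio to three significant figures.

ln([out]/[in]) = E·z/(25.7) = 5.2 × 2 / 25.7 = 0.4047
[out]/[in] = e^(0.4047) = 1.499

1.50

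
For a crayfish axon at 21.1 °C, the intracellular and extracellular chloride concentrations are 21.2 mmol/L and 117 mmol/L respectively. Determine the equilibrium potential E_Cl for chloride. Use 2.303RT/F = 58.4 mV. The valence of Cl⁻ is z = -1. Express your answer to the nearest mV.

E = (58.4/z) · log₁₀([Cl⁻]_out/[Cl⁻]_in) with z = -1.
For an anion, dividing by z = -1 reverses the sign.
= (58.4/-1) · log₁₀(117/21.2) = -58.40 · log₁₀(5.519)
= -58.40 · (0.7419) = -43.32 mV

-43 mV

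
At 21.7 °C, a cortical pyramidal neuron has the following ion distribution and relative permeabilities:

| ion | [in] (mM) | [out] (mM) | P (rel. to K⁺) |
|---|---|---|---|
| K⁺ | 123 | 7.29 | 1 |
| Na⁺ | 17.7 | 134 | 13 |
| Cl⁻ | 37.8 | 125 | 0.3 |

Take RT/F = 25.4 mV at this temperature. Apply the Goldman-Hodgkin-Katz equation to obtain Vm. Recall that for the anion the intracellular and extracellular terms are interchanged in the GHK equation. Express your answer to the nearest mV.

Vm = 25.4 · ln[(Σ P·[cation]ₒ + Σ P·[anion]ᵢ) / (Σ P·[cation]ᵢ + Σ P·[anion]ₒ)]
Numerator = 1×7.29 + 13×134 + 0.3×37.8 = 1761
Denominator = 1×123 + 13×17.7 + 0.3×125 = 390.6
Vm = 25.4 · ln(4.5075) = 25.4 × (1.5057) = 38.25 mV

38 mV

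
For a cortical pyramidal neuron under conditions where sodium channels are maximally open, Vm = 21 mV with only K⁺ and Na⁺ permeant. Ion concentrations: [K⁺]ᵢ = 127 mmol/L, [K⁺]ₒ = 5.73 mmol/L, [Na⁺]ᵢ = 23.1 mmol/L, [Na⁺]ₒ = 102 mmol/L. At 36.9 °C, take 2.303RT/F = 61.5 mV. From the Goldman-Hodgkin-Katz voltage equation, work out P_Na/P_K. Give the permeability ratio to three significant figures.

5.32

Let α = P_Na/P_K. GHK: Vm = 61.5·log₁₀[(Kₒ + α·Naₒ)/(Kᵢ + α·Naᵢ)].
10^(Vm/61.5) = 10^(21.0/61.5) = 2.1951
So 2.1951·(Kᵢ + α·Naᵢ) = Kₒ + α·Naₒ → α = (2.1951·127.0 − 5.73) / (102.0 − 2.1951·23.1)
α = (278.8 − 5.73) / (102.0 − 50.71) = 273.1/51.29 = 5.323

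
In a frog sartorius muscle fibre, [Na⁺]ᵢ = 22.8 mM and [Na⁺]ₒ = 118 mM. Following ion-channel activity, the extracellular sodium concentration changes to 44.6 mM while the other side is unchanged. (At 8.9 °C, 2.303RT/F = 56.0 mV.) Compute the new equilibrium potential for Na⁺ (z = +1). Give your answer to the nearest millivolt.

16 mV

After the shift: [Na⁺]_out = 44.6, [Na⁺]_in = 22.8 mM.
E_new = (56.0/1)·log₁₀(44.6/22.8) = 56.00 · (0.2914) = 16.32 mV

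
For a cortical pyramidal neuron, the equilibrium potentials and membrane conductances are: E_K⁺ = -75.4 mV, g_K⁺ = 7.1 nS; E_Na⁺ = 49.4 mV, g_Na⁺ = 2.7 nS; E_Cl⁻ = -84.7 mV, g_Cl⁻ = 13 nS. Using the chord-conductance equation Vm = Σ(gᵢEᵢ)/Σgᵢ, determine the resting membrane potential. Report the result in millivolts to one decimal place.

-65.9 mV

Σ gᵢEᵢ = 7.1·(-75.4) + 2.7·(49.4) + 13·(-84.7) = -1503.06
Σ gᵢ = 7.1 + 2.7 + 13 = 22.8
Vm = -1503.06 / 22.8 = -65.92 mV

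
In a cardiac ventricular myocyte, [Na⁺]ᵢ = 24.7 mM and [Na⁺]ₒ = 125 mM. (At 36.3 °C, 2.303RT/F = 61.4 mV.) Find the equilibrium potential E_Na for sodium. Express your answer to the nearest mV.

43 mV

E = (61.4/z) · log₁₀([Na⁺]_out/[Na⁺]_in) with z = +1.
= (61.4/1) · log₁₀(125/24.7) = 61.40 · log₁₀(5.061)
= 61.40 · (0.7042) = 43.24 mV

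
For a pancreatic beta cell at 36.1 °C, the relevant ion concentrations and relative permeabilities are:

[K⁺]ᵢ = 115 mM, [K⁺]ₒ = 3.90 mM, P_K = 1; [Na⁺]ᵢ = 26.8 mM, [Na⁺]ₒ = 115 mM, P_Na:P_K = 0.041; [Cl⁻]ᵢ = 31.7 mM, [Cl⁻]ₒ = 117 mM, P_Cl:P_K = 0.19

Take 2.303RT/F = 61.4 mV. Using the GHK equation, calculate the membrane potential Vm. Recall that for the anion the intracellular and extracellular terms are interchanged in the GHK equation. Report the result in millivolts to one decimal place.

-59.9 mV

Vm = 61.4 · log₁₀[(Σ P·[cation]ₒ + Σ P·[anion]ᵢ) / (Σ P·[cation]ᵢ + Σ P·[anion]ₒ)]
Numerator = 1×3.90 + 0.041×115 + 0.19×31.7 = 14.64
Denominator = 1×115 + 0.041×26.8 + 0.19×117 = 138.3
Vm = 61.4 · log₁₀(0.10582) = 61.4 × (-0.9754) = -59.89 mV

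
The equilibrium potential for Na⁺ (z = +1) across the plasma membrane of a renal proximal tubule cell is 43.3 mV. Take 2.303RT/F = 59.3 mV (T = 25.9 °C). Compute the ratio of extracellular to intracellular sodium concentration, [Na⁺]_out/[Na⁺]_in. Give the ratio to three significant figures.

5.37

log₁₀([out]/[in]) = E·z/(59.3) = 43.3 × 1 / 59.3 = 0.7302
[out]/[in] = 10^(0.7302) = 5.373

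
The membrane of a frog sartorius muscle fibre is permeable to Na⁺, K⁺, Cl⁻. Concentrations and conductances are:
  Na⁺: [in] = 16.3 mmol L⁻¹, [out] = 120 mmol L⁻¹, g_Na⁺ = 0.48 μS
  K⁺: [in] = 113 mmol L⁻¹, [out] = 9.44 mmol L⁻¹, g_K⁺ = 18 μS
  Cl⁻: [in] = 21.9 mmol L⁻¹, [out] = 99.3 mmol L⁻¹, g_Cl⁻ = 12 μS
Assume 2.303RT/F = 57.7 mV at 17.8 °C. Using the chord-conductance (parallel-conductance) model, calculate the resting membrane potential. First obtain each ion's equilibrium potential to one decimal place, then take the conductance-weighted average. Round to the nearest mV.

-51 mV

E_Na⁺ = (57.7/1)·log₁₀(120/16.3) = 50.0 mV
E_K⁺ = (57.7/1)·log₁₀(9.44/113) = -62.2 mV
E_Cl⁻ = (57.7/-1)·log₁₀(99.3/21.9) = -37.9 mV
Vm = (Σ gᵢEᵢ)/(Σ gᵢ) = (0.48·50.0 + 18·-62.2 + 12·-37.9) / (0.48 + 18 + 12)
= -1550.40 / 30.48 = -50.87 mV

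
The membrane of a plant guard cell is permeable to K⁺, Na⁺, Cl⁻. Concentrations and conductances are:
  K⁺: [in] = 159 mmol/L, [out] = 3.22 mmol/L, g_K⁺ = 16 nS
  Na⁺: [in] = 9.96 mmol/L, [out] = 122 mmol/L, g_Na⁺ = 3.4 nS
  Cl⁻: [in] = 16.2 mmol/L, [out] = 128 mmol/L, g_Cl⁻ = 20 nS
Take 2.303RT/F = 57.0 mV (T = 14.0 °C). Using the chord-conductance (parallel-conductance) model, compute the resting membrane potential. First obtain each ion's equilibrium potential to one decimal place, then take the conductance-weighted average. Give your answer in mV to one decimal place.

E_K⁺ = (57.0/1)·log₁₀(3.22/159) = -96.5 mV
E_Na⁺ = (57.0/1)·log₁₀(122/9.96) = 62.0 mV
E_Cl⁻ = (57.0/-1)·log₁₀(128/16.2) = -51.2 mV
Vm = (Σ gᵢEᵢ)/(Σ gᵢ) = (16·-96.5 + 3.4·62.0 + 20·-51.2) / (16 + 3.4 + 20)
= -2357.20 / 39.4 = -59.83 mV

-59.8 mV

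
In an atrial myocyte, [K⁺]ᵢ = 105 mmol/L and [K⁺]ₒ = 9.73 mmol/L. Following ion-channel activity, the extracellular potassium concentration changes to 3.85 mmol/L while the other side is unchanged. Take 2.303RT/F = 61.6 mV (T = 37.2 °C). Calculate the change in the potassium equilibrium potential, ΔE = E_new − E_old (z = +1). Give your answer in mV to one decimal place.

E_old = (61.6/1)·log₁₀(9.73/105) = -63.64 mV
E_new = (61.6/1)·log₁₀(3.85/105) = -88.44 mV
ΔE = -88.44 − (-63.64) = -24.80 mV

-24.8 mV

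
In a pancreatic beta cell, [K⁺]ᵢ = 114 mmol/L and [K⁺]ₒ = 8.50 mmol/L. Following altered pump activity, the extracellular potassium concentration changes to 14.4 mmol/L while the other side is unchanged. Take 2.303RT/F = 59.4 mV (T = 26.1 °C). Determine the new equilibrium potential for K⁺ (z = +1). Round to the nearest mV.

-53 mV

After the shift: [K⁺]_out = 14.4, [K⁺]_in = 114 mmol/L.
E_new = (59.4/1)·log₁₀(14.4/114) = 59.40 · (-0.8985) = -53.37 mV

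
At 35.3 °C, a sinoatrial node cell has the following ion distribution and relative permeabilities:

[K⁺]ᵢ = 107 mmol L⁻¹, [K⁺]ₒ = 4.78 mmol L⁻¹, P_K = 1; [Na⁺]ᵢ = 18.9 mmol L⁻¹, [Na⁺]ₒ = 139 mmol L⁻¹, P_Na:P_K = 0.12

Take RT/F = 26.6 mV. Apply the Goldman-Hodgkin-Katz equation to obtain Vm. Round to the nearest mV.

-43 mV

Vm = 26.6 · ln[(Σ P·[cation]ₒ + Σ P·[anion]ᵢ) / (Σ P·[cation]ᵢ + Σ P·[anion]ₒ)]
Numerator = 1×4.78 + 0.12×139 = 21.46
Denominator = 1×107 + 0.12×18.9 = 109.3
Vm = 26.6 · ln(0.1964) = 26.6 × (-1.6276) = -43.29 mV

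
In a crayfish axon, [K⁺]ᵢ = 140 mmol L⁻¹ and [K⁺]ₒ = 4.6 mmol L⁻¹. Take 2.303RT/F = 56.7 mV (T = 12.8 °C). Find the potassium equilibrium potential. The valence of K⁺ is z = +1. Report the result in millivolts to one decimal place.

-84.1 mV

E = (56.7/z) · log₁₀([K⁺]_out/[K⁺]_in) with z = +1.
= (56.7/1) · log₁₀(4.6/140) = 56.70 · log₁₀(0.03286)
= 56.70 · (-1.4834) = -84.11 mV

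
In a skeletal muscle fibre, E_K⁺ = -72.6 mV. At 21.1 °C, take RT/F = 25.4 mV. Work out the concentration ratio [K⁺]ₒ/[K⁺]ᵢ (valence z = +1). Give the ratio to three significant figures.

ln([out]/[in]) = E·z/(25.4) = -72.6 × 1 / 25.4 = -2.8583
[out]/[in] = e^(-2.8583) = 0.05737

0.0574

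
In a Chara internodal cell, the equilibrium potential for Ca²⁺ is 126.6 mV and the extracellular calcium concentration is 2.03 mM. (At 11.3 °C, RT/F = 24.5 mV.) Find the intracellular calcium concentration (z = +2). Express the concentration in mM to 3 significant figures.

0.0000659 mM

Nernst: E = (24.5/2) · ln([out]/[in]), so ln([out]/[in]) = 126.6 × 2 / 24.5 = 10.3347.
[out]/[in] = e^(10.3347) = 3.078e+04.
[in] = 2.03 / 3.078e+04 = 6.595e-05 mM.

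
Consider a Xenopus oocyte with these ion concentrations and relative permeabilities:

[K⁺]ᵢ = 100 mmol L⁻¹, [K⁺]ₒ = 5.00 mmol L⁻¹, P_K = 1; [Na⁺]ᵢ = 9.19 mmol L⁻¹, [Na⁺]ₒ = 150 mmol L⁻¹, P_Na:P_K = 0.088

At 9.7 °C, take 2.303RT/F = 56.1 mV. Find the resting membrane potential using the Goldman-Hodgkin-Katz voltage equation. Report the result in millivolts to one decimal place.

Vm = 56.1 · log₁₀[(Σ P·[cation]ₒ + Σ P·[anion]ᵢ) / (Σ P·[cation]ᵢ + Σ P·[anion]ₒ)]
Numerator = 1×5.00 + 0.088×150 = 18.2
Denominator = 1×100 + 0.088×9.19 = 100.8
Vm = 56.1 · log₁₀(0.18054) = 56.1 × (-0.7434) = -41.71 mV

-41.7 mV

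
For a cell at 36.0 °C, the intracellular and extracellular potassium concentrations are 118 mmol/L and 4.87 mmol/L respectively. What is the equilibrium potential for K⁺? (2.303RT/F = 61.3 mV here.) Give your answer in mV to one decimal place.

-84.9 mV

E = (61.3/z) · log₁₀([K⁺]_out/[K⁺]_in) with z = +1.
= (61.3/1) · log₁₀(4.87/118) = 61.30 · log₁₀(0.04127)
= 61.30 · (-1.3844) = -84.86 mV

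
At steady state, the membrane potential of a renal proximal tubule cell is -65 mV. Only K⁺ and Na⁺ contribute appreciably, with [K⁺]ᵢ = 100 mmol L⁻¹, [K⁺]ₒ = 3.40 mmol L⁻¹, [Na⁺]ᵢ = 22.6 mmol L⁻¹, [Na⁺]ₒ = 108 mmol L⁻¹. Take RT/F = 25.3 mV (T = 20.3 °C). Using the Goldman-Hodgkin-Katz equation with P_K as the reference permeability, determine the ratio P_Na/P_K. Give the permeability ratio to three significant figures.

0.0401

Let α = P_Na/P_K. GHK: Vm = 25.3·ln[(Kₒ + α·Naₒ)/(Kᵢ + α·Naᵢ)].
e^(Vm/25.3) = e^(-65.0/25.3) = 0.076599
So 0.076599·(Kᵢ + α·Naᵢ) = Kₒ + α·Naₒ → α = (0.076599·100.0 − 3.4) / (108.0 − 0.076599·22.6)
α = (7.66 − 3.4) / (108.0 − 1.731) = 4.26/106.3 = 0.04009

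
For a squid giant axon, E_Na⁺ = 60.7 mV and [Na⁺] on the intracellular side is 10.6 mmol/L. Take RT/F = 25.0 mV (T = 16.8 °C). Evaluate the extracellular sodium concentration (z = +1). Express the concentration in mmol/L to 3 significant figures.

120 mmol/L

Nernst: E = (25.0/1) · ln([out]/[in]), so ln([out]/[in]) = 60.7 × 1 / 25.0 = 2.4280.
[out]/[in] = e^(2.4280) = 11.34.
[out] = 11.34 × 10.6 = 120.2 mmol/L.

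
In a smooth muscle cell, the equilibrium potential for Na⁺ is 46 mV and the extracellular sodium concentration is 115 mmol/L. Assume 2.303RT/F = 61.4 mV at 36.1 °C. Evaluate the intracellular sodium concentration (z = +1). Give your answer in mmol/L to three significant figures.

20.5 mmol/L

Nernst: E = (61.4/1) · log₁₀([out]/[in]), so log₁₀([out]/[in]) = 46.0 × 1 / 61.4 = 0.7492.
[out]/[in] = 10^(0.7492) = 5.613.
[in] = 115 / 5.613 = 20.49 mmol/L.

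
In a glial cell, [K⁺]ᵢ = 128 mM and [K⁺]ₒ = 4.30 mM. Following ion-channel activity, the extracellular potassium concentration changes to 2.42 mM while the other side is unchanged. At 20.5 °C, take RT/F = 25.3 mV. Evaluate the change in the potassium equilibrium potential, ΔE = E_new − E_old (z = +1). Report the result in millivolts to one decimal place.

E_old = (25.3/1)·ln(4.30/128) = -85.85 mV
E_new = (25.3/1)·ln(2.42/128) = -100.40 mV
ΔE = -100.40 − (-85.85) = -14.54 mV

-14.5 mV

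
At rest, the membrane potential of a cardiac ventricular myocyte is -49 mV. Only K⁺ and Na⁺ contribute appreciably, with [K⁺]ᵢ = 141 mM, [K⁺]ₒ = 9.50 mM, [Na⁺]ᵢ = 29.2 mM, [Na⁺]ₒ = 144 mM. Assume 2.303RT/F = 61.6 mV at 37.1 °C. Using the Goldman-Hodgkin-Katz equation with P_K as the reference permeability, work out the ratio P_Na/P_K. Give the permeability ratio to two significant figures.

Let α = P_Na/P_K. GHK: Vm = 61.6·log₁₀[(Kₒ + α·Naₒ)/(Kᵢ + α·Naᵢ)].
10^(Vm/61.6) = 10^(-49.0/61.6) = 0.16016
So 0.16016·(Kᵢ + α·Naᵢ) = Kₒ + α·Naₒ → α = (0.16016·141.0 − 9.5) / (144.0 − 0.16016·29.2)
α = (22.58 − 9.5) / (144.0 − 4.677) = 13.08/139.3 = 0.0939

0.094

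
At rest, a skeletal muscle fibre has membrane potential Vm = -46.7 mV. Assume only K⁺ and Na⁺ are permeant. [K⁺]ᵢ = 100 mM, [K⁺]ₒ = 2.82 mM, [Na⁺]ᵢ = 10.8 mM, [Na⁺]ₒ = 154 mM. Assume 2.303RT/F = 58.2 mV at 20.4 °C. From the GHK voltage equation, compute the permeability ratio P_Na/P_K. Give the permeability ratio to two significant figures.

Let α = P_Na/P_K. GHK: Vm = 58.2·log₁₀[(Kₒ + α·Naₒ)/(Kᵢ + α·Naᵢ)].
10^(Vm/58.2) = 10^(-46.7/58.2) = 0.15761
So 0.15761·(Kᵢ + α·Naᵢ) = Kₒ + α·Naₒ → α = (0.15761·100.0 − 2.82) / (154.0 − 0.15761·10.8)
α = (15.76 − 2.82) / (154.0 − 1.702) = 12.94/152.3 = 0.08497

0.085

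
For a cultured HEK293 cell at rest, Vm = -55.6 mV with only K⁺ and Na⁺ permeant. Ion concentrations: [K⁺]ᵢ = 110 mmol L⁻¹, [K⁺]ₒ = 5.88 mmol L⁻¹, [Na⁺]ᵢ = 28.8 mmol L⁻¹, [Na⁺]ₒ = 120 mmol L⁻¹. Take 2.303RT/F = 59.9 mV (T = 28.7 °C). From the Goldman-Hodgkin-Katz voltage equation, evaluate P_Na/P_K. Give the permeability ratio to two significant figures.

Let α = P_Na/P_K. GHK: Vm = 59.9·log₁₀[(Kₒ + α·Naₒ)/(Kᵢ + α·Naᵢ)].
10^(Vm/59.9) = 10^(-55.6/59.9) = 0.11797
So 0.11797·(Kᵢ + α·Naᵢ) = Kₒ + α·Naₒ → α = (0.11797·110.0 − 5.88) / (120.0 − 0.11797·28.8)
α = (12.98 − 5.88) / (120.0 − 3.398) = 7.097/116.6 = 0.06087

0.061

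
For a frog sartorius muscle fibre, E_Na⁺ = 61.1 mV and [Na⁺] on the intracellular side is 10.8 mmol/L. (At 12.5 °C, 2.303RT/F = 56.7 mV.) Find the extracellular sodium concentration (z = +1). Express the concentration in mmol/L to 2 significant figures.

Nernst: E = (56.7/1) · log₁₀([out]/[in]), so log₁₀([out]/[in]) = 61.1 × 1 / 56.7 = 1.0776.
[out]/[in] = 10^(1.0776) = 11.96.
[out] = 11.96 × 10.8 = 129.1 mmol/L.

130 mmol/L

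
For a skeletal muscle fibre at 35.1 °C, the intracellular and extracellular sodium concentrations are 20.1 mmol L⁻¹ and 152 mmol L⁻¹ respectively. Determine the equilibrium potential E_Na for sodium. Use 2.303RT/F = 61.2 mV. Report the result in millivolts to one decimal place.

53.8 mV

E = (61.2/z) · log₁₀([Na⁺]_out/[Na⁺]_in) with z = +1.
= (61.2/1) · log₁₀(152/20.1) = 61.20 · log₁₀(7.562)
= 61.20 · (0.8786) = 53.77 mV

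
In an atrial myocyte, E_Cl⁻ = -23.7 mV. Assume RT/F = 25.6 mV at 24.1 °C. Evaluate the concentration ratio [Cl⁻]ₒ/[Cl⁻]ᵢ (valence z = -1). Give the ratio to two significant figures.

2.5

ln([out]/[in]) = E·z/(25.6) = -23.7 × -1 / 25.6 = 0.9258
[out]/[in] = e^(0.9258) = 2.524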